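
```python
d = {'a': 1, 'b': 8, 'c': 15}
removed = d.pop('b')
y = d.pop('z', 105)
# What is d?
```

After line 1: d = {'a': 1, 'b': 8, 'c': 15}
After line 2 (pop 'b' returns 8): d = {'a': 1, 'c': 15}, removed = 8
After line 3 (pop 'z' missing, returns default 105): d = {'a': 1, 'c': 15}, y = 105

{'a': 1, 'c': 15}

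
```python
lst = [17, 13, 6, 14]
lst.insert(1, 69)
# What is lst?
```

[17, 69, 13, 6, 14]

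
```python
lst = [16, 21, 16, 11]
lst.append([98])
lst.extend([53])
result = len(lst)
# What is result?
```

After line 1: lst = [16, 21, 16, 11]
After line 2 (append adds [98] as single element): lst = [16, 21, 16, 11, [98]]
After line 3 (extend unpacks [53], adds 53): lst = [16, 21, 16, 11, [98], 53]
After line 4: result = len(lst) = 6

6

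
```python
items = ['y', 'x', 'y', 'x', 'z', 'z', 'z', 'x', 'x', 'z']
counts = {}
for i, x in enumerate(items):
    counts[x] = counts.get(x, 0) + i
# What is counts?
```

Initial: counts = {}, items = ['y', 'x', 'y', 'x', 'z', 'z', 'z', 'x', 'x', 'z']
i=0, x='y': counts = {'y': 0}
i=1, x='x': counts = {'y': 0, 'x': 1}
i=2, x='y': counts = {'y': 2, 'x': 1}
i=3, x='x': counts = {'y': 2, 'x': 4}
i=4, x='z': counts = {'y': 2, 'x': 4, 'z': 4}
i=5, x='z': counts = {'y': 2, 'x': 4, 'z': 9}
i=6, x='z': counts = {'y': 2, 'x': 4, 'z': 15}
i=7, x='x': counts = {'y': 2, 'x': 11, 'z': 15}
i=8, x='x': counts = {'y': 2, 'x': 19, 'z': 15}
i=9, x='z': counts = {'y': 2, 'x': 19, 'z': 24}

{'y': 2, 'x': 19, 'z': 24}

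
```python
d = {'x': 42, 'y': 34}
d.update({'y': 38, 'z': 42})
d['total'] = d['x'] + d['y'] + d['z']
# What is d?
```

After line 1: d = {'x': 42, 'y': 34}
After line 2 (y overwritten, z added): d = {'x': 42, 'y': 38, 'z': 42}
After line 3 (total = 42 + 38 + 42 = 122): d = {'x': 42, 'y': 38, 'z': 42, 'total': 122}

{'x': 42, 'y': 38, 'z': 42, 'total': 122}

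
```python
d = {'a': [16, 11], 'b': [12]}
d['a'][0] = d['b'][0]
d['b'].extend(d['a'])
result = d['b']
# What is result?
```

After line 1: d = {'a': [16, 11], 'b': [12]}
After line 2 (a[0] = b[0] = 12): d = {'a': [12, 11], 'b': [12]}
After line 3 (b.extend(a) appends [12, 11]): d = {'a': [12, 11], 'b': [12, 12, 11]}
After line 4: result = d['b'] = [12, 12, 11]

[12, 12, 11]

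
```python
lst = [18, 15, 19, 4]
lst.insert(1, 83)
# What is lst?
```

[18, 83, 15, 19, 4]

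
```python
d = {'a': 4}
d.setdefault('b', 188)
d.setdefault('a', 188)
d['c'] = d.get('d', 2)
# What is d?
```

After line 1: d = {'a': 4}
After line 2 (setdefault adds 'b'=188): d = {'a': 4, 'b': 188}
After line 3 (setdefault 'a' no-op, already exists): d = {'a': 4, 'b': 188}
After line 4 (get('d', 2) returns default since 'd' not in d): d = {'a': 4, 'b': 188, 'c': 2}

{'a': 4, 'b': 188, 'c': 2}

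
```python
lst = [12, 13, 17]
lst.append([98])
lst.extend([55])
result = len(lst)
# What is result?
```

After line 1: lst = [12, 13, 17]
After line 2 (append adds [98] as single element): lst = [12, 13, 17, [98]]
After line 3 (extend unpacks [55], adds 55): lst = [12, 13, 17, [98], 55]
After line 4: result = len(lst) = 5

5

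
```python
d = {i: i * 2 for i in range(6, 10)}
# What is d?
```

{6: 12, 7: 14, 8: 16, 9: 18}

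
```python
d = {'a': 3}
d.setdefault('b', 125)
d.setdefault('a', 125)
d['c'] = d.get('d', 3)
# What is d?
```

After line 1: d = {'a': 3}
After line 2 (setdefault adds 'b'=125): d = {'a': 3, 'b': 125}
After line 3 (setdefault 'a' no-op, already exists): d = {'a': 3, 'b': 125}
After line 4 (get('d', 3) returns default since 'd' not in d): d = {'a': 3, 'b': 125, 'c': 3}

{'a': 3, 'b': 125, 'c': 3}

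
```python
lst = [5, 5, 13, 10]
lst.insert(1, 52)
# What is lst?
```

[5, 52, 5, 13, 10]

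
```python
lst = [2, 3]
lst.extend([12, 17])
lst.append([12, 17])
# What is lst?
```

After line 1: lst = [2, 3]
After line 2 (extend unpacks [12, 17]): lst = [2, 3, 12, 17]
After line 3 (append adds [12, 17] as single element): lst = [2, 3, 12, 17, [12, 17]]

[2, 3, 12, 17, [12, 17]]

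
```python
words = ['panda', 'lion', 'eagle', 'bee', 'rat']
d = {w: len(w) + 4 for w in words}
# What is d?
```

{'panda': 9, 'lion': 8, 'eagle': 9, 'bee': 7, 'rat': 7}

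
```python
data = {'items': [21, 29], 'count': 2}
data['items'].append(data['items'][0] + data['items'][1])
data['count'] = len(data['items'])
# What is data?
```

After line 1: data = {'items': [21, 29], 'count': 2}
After line 2 (append 21 + 29 = 50): data = {'items': [21, 29, 50], 'count': 2}
After line 3 (count = len(items) = 3): data = {'items': [21, 29, 50], 'count': 3}

{'items': [21, 29, 50], 'count': 3}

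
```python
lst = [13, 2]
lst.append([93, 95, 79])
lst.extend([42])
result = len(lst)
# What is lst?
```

After line 1: lst = [13, 2]
After line 2 (append adds [93, 95, 79] as single element): lst = [13, 2, [93, 95, 79]]
After line 3 (extend unpacks [42], adds 42): lst = [13, 2, [93, 95, 79], 42]
After line 4: result = len(lst) = 4

[13, 2, [93, 95, 79], 42]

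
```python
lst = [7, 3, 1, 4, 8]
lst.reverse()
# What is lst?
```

[8, 4, 1, 3, 7]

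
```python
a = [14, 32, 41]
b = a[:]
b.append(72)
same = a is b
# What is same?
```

After line 1: a = [14, 32, 41]
After line 2 (b = a[:] is a shallow copy, new object): a = [14, 32, 41], b = [14, 32, 41]
After line 3 (append only mutates b): a = [14, 32, 41], b = [14, 32, 41, 72]
After line 4 (same = a is b; different objects -> False): same = False

False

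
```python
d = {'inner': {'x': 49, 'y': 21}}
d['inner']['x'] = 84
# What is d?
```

After line 1: d = {'inner': {'x': 49, 'y': 21}}
After line 2 (inner x overwritten): d = {'inner': {'x': 84, 'y': 21}}

{'inner': {'x': 84, 'y': 21}}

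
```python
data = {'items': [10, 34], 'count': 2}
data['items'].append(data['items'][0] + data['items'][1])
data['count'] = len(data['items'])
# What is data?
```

After line 1: data = {'items': [10, 34], 'count': 2}
After line 2 (append 10 + 34 = 44): data = {'items': [10, 34, 44], 'count': 2}
After line 3 (count = len(items) = 3): data = {'items': [10, 34, 44], 'count': 3}

{'items': [10, 34, 44], 'count': 3}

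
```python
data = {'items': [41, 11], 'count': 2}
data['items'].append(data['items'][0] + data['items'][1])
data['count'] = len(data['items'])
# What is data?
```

After line 1: data = {'items': [41, 11], 'count': 2}
After line 2 (append 41 + 11 = 52): data = {'items': [41, 11, 52], 'count': 2}
After line 3 (count = len(items) = 3): data = {'items': [41, 11, 52], 'count': 3}

{'items': [41, 11, 52], 'count': 3}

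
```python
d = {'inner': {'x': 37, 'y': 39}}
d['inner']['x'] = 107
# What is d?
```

After line 1: d = {'inner': {'x': 37, 'y': 39}}
After line 2 (inner x overwritten): d = {'inner': {'x': 107, 'y': 39}}

{'inner': {'x': 107, 'y': 39}}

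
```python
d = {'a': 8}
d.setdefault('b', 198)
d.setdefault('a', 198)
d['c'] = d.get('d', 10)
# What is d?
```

After line 1: d = {'a': 8}
After line 2 (setdefault adds 'b'=198): d = {'a': 8, 'b': 198}
After line 3 (setdefault 'a' no-op, already exists): d = {'a': 8, 'b': 198}
After line 4 (get('d', 10) returns default since 'd' not in d): d = {'a': 8, 'b': 198, 'c': 10}

{'a': 8, 'b': 198, 'c': 10}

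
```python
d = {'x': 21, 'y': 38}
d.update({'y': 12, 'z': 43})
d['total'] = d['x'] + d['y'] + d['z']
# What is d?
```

After line 1: d = {'x': 21, 'y': 38}
After line 2 (y overwritten, z added): d = {'x': 21, 'y': 12, 'z': 43}
After line 3 (total = 21 + 12 + 43 = 76): d = {'x': 21, 'y': 12, 'z': 43, 'total': 76}

{'x': 21, 'y': 12, 'z': 43, 'total': 76}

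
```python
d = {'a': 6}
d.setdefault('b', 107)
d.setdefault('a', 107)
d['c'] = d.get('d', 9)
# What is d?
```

After line 1: d = {'a': 6}
After line 2 (setdefault adds 'b'=107): d = {'a': 6, 'b': 107}
After line 3 (setdefault 'a' no-op, already exists): d = {'a': 6, 'b': 107}
After line 4 (get('d', 9) returns default since 'd' not in d): d = {'a': 6, 'b': 107, 'c': 9}

{'a': 6, 'b': 107, 'c': 9}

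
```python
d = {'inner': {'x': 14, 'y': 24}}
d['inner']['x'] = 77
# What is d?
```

After line 1: d = {'inner': {'x': 14, 'y': 24}}
After line 2 (inner x overwritten): d = {'inner': {'x': 77, 'y': 24}}

{'inner': {'x': 77, 'y': 24}}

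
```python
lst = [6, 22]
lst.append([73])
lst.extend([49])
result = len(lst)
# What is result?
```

After line 1: lst = [6, 22]
After line 2 (append adds [73] as single element): lst = [6, 22, [73]]
After line 3 (extend unpacks [49], adds 49): lst = [6, 22, [73], 49]
After line 4: result = len(lst) = 4

4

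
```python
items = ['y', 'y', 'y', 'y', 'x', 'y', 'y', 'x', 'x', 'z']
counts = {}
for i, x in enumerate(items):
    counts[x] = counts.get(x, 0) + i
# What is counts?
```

Initial: counts = {}, items = ['y', 'y', 'y', 'y', 'x', 'y', 'y', 'x', 'x', 'z']
i=0, x='y': counts = {'y': 0}
i=1, x='y': counts = {'y': 1}
i=2, x='y': counts = {'y': 3}
i=3, x='y': counts = {'y': 6}
i=4, x='x': counts = {'y': 6, 'x': 4}
i=5, x='y': counts = {'y': 11, 'x': 4}
i=6, x='y': counts = {'y': 17, 'x': 4}
i=7, x='x': counts = {'y': 17, 'x': 11}
i=8, x='x': counts = {'y': 17, 'x': 19}
i=9, x='z': counts = {'y': 17, 'x': 19, 'z': 9}

{'y': 17, 'x': 19, 'z': 9}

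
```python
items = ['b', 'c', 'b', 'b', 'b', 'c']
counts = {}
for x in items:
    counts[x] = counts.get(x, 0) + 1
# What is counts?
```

Initial: counts = {}, items = ['b', 'c', 'b', 'b', 'b', 'c']
See 'b': counts = {'b': 1}
See 'c': counts = {'b': 1, 'c': 1}
See 'b': counts = {'b': 2, 'c': 1}
See 'b': counts = {'b': 3, 'c': 1}
See 'b': counts = {'b': 4, 'c': 1}
See 'c': counts = {'b': 4, 'c': 2}

{'b': 4, 'c': 2}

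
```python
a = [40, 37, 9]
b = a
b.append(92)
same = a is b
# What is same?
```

After line 1: a = [40, 37, 9]
After line 2 (b = a is an alias, same object): a = [40, 37, 9], b = [40, 37, 9]
After line 3 (b.append mutates the shared list): a = [40, 37, 9, 92], b = [40, 37, 9, 92]
After line 4 (same = a is b; same object -> True): same = True

True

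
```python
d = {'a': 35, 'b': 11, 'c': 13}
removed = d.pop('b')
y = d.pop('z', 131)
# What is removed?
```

After line 1: d = {'a': 35, 'b': 11, 'c': 13}
After line 2 (pop 'b' returns 11): d = {'a': 35, 'c': 13}, removed = 11
After line 3 (pop 'z' missing, returns default 131): d = {'a': 35, 'c': 13}, y = 131

11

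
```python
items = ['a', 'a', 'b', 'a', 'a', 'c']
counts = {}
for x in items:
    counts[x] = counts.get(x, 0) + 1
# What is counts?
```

Initial: counts = {}, items = ['a', 'a', 'b', 'a', 'a', 'c']
See 'a': counts = {'a': 1}
See 'a': counts = {'a': 2}
See 'b': counts = {'a': 2, 'b': 1}
See 'a': counts = {'a': 3, 'b': 1}
See 'a': counts = {'a': 4, 'b': 1}
See 'c': counts = {'a': 4, 'b': 1, 'c': 1}

{'a': 4, 'b': 1, 'c': 1}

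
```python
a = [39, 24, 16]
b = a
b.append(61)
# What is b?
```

After line 1: a = [39, 24, 16]
After line 2 (b = a is an alias, same object): a = [39, 24, 16], b = [39, 24, 16]
After line 3 (b.append mutates the shared list): a = [39, 24, 16, 61], b = [39, 24, 16, 61]

[39, 24, 16, 61]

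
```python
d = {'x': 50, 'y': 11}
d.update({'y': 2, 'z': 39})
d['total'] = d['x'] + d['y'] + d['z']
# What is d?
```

After line 1: d = {'x': 50, 'y': 11}
After line 2 (y overwritten, z added): d = {'x': 50, 'y': 2, 'z': 39}
After line 3 (total = 50 + 2 + 39 = 91): d = {'x': 50, 'y': 2, 'z': 39, 'total': 91}

{'x': 50, 'y': 2, 'z': 39, 'total': 91}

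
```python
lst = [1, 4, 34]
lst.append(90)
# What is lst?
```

[1, 4, 34, 90]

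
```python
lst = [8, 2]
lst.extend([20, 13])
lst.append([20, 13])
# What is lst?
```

After line 1: lst = [8, 2]
After line 2 (extend unpacks [20, 13]): lst = [8, 2, 20, 13]
After line 3 (append adds [20, 13] as single element): lst = [8, 2, 20, 13, [20, 13]]

[8, 2, 20, 13, [20, 13]]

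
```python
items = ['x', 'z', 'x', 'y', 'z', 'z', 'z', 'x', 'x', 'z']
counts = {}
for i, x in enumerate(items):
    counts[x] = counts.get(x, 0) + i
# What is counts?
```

Initial: counts = {}, items = ['x', 'z', 'x', 'y', 'z', 'z', 'z', 'x', 'x', 'z']
i=0, x='x': counts = {'x': 0}
i=1, x='z': counts = {'x': 0, 'z': 1}
i=2, x='x': counts = {'x': 2, 'z': 1}
i=3, x='y': counts = {'x': 2, 'z': 1, 'y': 3}
i=4, x='z': counts = {'x': 2, 'z': 5, 'y': 3}
i=5, x='z': counts = {'x': 2, 'z': 10, 'y': 3}
i=6, x='z': counts = {'x': 2, 'z': 16, 'y': 3}
i=7, x='x': counts = {'x': 9, 'z': 16, 'y': 3}
i=8, x='x': counts = {'x': 17, 'z': 16, 'y': 3}
i=9, x='z': counts = {'x': 17, 'z': 25, 'y': 3}

{'x': 17, 'z': 25, 'y': 3}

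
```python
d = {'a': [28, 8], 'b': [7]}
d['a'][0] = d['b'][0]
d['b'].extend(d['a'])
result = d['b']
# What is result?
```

After line 1: d = {'a': [28, 8], 'b': [7]}
After line 2 (a[0] = b[0] = 7): d = {'a': [7, 8], 'b': [7]}
After line 3 (b.extend(a) appends [7, 8]): d = {'a': [7, 8], 'b': [7, 7, 8]}
After line 4: result = d['b'] = [7, 7, 8]

[7, 7, 8]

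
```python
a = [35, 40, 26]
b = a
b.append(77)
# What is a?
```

After line 1: a = [35, 40, 26]
After line 2 (b = a is an alias, same object): a = [35, 40, 26], b = [35, 40, 26]
After line 3 (b.append mutates the shared list): a = [35, 40, 26, 77], b = [35, 40, 26, 77]

[35, 40, 26, 77]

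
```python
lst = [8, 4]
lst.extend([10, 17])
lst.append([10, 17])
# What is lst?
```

After line 1: lst = [8, 4]
After line 2 (extend unpacks [10, 17]): lst = [8, 4, 10, 17]
After line 3 (append adds [10, 17] as single element): lst = [8, 4, 10, 17, [10, 17]]

[8, 4, 10, 17, [10, 17]]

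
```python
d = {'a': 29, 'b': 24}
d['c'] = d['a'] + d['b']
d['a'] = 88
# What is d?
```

After line 1: d = {'a': 29, 'b': 24}
After line 2 (d['c'] = 29 + 24): d = {'a': 29, 'b': 24, 'c': 53}
After line 3: d = {'a': 88, 'b': 24, 'c': 53}

{'a': 88, 'b': 24, 'c': 53}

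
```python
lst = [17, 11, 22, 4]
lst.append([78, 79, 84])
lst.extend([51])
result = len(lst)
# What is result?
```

After line 1: lst = [17, 11, 22, 4]
After line 2 (append adds [78, 79, 84] as single element): lst = [17, 11, 22, 4, [78, 79, 84]]
After line 3 (extend unpacks [51], adds 51): lst = [17, 11, 22, 4, [78, 79, 84], 51]
After line 4: result = len(lst) = 6

6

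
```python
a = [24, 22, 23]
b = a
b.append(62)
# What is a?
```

After line 1: a = [24, 22, 23]
After line 2 (b = a is an alias, same object): a = [24, 22, 23], b = [24, 22, 23]
After line 3 (b.append mutates the shared list): a = [24, 22, 23, 62], b = [24, 22, 23, 62]

[24, 22, 23, 62]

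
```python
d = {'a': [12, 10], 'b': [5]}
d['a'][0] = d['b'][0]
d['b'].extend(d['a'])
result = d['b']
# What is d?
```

After line 1: d = {'a': [12, 10], 'b': [5]}
After line 2 (a[0] = b[0] = 5): d = {'a': [5, 10], 'b': [5]}
After line 3 (b.extend(a) appends [5, 10]): d = {'a': [5, 10], 'b': [5, 5, 10]}
After line 4: result = d['b'] = [5, 5, 10]

{'a': [5, 10], 'b': [5, 5, 10]}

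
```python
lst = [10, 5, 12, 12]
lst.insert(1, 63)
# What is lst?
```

[10, 63, 5, 12, 12]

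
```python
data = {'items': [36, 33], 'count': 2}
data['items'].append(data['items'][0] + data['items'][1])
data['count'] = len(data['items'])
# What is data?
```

After line 1: data = {'items': [36, 33], 'count': 2}
After line 2 (append 36 + 33 = 69): data = {'items': [36, 33, 69], 'count': 2}
After line 3 (count = len(items) = 3): data = {'items': [36, 33, 69], 'count': 3}

{'items': [36, 33, 69], 'count': 3}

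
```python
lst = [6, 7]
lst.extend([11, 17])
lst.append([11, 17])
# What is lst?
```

After line 1: lst = [6, 7]
After line 2 (extend unpacks [11, 17]): lst = [6, 7, 11, 17]
After line 3 (append adds [11, 17] as single element): lst = [6, 7, 11, 17, [11, 17]]

[6, 7, 11, 17, [11, 17]]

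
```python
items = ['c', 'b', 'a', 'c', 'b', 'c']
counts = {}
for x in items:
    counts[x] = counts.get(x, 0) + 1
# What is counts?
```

Initial: counts = {}, items = ['c', 'b', 'a', 'c', 'b', 'c']
See 'c': counts = {'c': 1}
See 'b': counts = {'c': 1, 'b': 1}
See 'a': counts = {'c': 1, 'b': 1, 'a': 1}
See 'c': counts = {'c': 2, 'b': 1, 'a': 1}
See 'b': counts = {'c': 2, 'b': 2, 'a': 1}
See 'c': counts = {'c': 3, 'b': 2, 'a': 1}

{'c': 3, 'b': 2, 'a': 1}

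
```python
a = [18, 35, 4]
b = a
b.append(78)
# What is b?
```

After line 1: a = [18, 35, 4]
After line 2 (b = a is an alias, same object): a = [18, 35, 4], b = [18, 35, 4]
After line 3 (b.append mutates the shared list): a = [18, 35, 4, 78], b = [18, 35, 4, 78]

[18, 35, 4, 78]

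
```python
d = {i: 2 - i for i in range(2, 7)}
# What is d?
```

{2: 0, 3: -1, 4: -2, 5: -3, 6: -4}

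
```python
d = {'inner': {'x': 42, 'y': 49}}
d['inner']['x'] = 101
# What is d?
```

After line 1: d = {'inner': {'x': 42, 'y': 49}}
After line 2 (inner x overwritten): d = {'inner': {'x': 101, 'y': 49}}

{'inner': {'x': 101, 'y': 49}}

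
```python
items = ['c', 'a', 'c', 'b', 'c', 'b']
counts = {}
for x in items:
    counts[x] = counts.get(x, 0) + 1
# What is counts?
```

Initial: counts = {}, items = ['c', 'a', 'c', 'b', 'c', 'b']
See 'c': counts = {'c': 1}
See 'a': counts = {'c': 1, 'a': 1}
See 'c': counts = {'c': 2, 'a': 1}
See 'b': counts = {'c': 2, 'a': 1, 'b': 1}
See 'c': counts = {'c': 3, 'a': 1, 'b': 1}
See 'b': counts = {'c': 3, 'a': 1, 'b': 2}

{'c': 3, 'a': 1, 'b': 2}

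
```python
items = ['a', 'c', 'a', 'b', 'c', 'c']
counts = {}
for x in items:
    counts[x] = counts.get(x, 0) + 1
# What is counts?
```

Initial: counts = {}, items = ['a', 'c', 'a', 'b', 'c', 'c']
See 'a': counts = {'a': 1}
See 'c': counts = {'a': 1, 'c': 1}
See 'a': counts = {'a': 2, 'c': 1}
See 'b': counts = {'a': 2, 'c': 1, 'b': 1}
See 'c': counts = {'a': 2, 'c': 2, 'b': 1}
See 'c': counts = {'a': 2, 'c': 3, 'b': 1}

{'a': 2, 'c': 3, 'b': 1}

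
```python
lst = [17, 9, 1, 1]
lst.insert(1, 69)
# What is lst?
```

[17, 69, 9, 1, 1]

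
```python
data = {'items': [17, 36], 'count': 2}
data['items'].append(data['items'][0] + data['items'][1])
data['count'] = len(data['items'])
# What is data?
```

After line 1: data = {'items': [17, 36], 'count': 2}
After line 2 (append 17 + 36 = 53): data = {'items': [17, 36, 53], 'count': 2}
After line 3 (count = len(items) = 3): data = {'items': [17, 36, 53], 'count': 3}

{'items': [17, 36, 53], 'count': 3}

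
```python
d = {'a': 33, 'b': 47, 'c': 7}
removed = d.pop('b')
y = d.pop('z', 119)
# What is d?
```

After line 1: d = {'a': 33, 'b': 47, 'c': 7}
After line 2 (pop 'b' returns 47): d = {'a': 33, 'c': 7}, removed = 47
After line 3 (pop 'z' missing, returns default 119): d = {'a': 33, 'c': 7}, y = 119

{'a': 33, 'c': 7}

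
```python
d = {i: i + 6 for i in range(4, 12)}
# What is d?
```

{4: 10, 5: 11, 6: 12, 7: 13, 8: 14, 9: 15, 10: 16, 11: 17}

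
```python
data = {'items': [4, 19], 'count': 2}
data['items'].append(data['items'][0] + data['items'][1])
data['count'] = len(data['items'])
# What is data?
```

After line 1: data = {'items': [4, 19], 'count': 2}
After line 2 (append 4 + 19 = 23): data = {'items': [4, 19, 23], 'count': 2}
After line 3 (count = len(items) = 3): data = {'items': [4, 19, 23], 'count': 3}

{'items': [4, 19, 23], 'count': 3}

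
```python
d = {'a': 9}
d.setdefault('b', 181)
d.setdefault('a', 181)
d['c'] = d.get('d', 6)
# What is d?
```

After line 1: d = {'a': 9}
After line 2 (setdefault adds 'b'=181): d = {'a': 9, 'b': 181}
After line 3 (setdefault 'a' no-op, already exists): d = {'a': 9, 'b': 181}
After line 4 (get('d', 6) returns default since 'd' not in d): d = {'a': 9, 'b': 181, 'c': 6}

{'a': 9, 'b': 181, 'c': 6}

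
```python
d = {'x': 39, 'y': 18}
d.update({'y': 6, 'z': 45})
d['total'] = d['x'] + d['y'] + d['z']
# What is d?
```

After line 1: d = {'x': 39, 'y': 18}
After line 2 (y overwritten, z added): d = {'x': 39, 'y': 6, 'z': 45}
After line 3 (total = 39 + 6 + 45 = 90): d = {'x': 39, 'y': 6, 'z': 45, 'total': 90}

{'x': 39, 'y': 6, 'z': 45, 'total': 90}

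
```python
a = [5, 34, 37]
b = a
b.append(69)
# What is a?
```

After line 1: a = [5, 34, 37]
After line 2 (b = a is an alias, same object): a = [5, 34, 37], b = [5, 34, 37]
After line 3 (b.append mutates the shared list): a = [5, 34, 37, 69], b = [5, 34, 37, 69]

[5, 34, 37, 69]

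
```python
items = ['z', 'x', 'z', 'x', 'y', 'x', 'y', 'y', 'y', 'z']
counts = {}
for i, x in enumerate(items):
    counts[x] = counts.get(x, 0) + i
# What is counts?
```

Initial: counts = {}, items = ['z', 'x', 'z', 'x', 'y', 'x', 'y', 'y', 'y', 'z']
i=0, x='z': counts = {'z': 0}
i=1, x='x': counts = {'z': 0, 'x': 1}
i=2, x='z': counts = {'z': 2, 'x': 1}
i=3, x='x': counts = {'z': 2, 'x': 4}
i=4, x='y': counts = {'z': 2, 'x': 4, 'y': 4}
i=5, x='x': counts = {'z': 2, 'x': 9, 'y': 4}
i=6, x='y': counts = {'z': 2, 'x': 9, 'y': 10}
i=7, x='y': counts = {'z': 2, 'x': 9, 'y': 17}
i=8, x='y': counts = {'z': 2, 'x': 9, 'y': 25}
i=9, x='z': counts = {'z': 11, 'x': 9, 'y': 25}

{'z': 11, 'x': 9, 'y': 25}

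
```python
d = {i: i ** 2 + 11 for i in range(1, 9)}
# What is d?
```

{1: 12, 2: 15, 3: 20, 4: 27, 5: 36, 6: 47, 7: 60, 8: 75}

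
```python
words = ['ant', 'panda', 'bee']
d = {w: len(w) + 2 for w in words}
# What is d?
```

{'ant': 5, 'panda': 7, 'bee': 5}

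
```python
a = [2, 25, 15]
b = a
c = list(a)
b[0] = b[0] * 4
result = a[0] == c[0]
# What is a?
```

After line 1: a = [2, 25, 15]
After line 2 (b = a, alias): a = [2, 25, 15], b = [2, 25, 15]
After line 3 (c = list(a) is a copy, new object): c = [2, 25, 15]
After line 4 (b[0] = 2 * 4 = 8; mutates shared a/b): a = b = [8, 25, 15], c = [2, 25, 15]
After line 5 (a[0] = 8, c[0] = 2; result = False)

[8, 25, 15]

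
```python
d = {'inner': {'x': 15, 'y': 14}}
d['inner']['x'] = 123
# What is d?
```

After line 1: d = {'inner': {'x': 15, 'y': 14}}
After line 2 (inner x overwritten): d = {'inner': {'x': 123, 'y': 14}}

{'inner': {'x': 123, 'y': 14}}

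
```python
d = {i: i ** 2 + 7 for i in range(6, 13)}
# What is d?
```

{6: 43, 7: 56, 8: 71, 9: 88, 10: 107, 11: 128, 12: 151}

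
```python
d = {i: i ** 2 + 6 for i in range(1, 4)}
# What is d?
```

{1: 7, 2: 10, 3: 15}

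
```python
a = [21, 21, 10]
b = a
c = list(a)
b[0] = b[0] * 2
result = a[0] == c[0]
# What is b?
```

After line 1: a = [21, 21, 10]
After line 2 (b = a, alias): a = [21, 21, 10], b = [21, 21, 10]
After line 3 (c = list(a) is a copy, new object): c = [21, 21, 10]
After line 4 (b[0] = 21 * 2 = 42; mutates shared a/b): a = b = [42, 21, 10], c = [21, 21, 10]
After line 5 (a[0] = 42, c[0] = 21; result = False)

[42, 21, 10]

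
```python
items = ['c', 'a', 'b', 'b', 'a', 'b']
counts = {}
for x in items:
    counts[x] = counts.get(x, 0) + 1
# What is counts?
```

Initial: counts = {}, items = ['c', 'a', 'b', 'b', 'a', 'b']
See 'c': counts = {'c': 1}
See 'a': counts = {'c': 1, 'a': 1}
See 'b': counts = {'c': 1, 'a': 1, 'b': 1}
See 'b': counts = {'c': 1, 'a': 1, 'b': 2}
See 'a': counts = {'c': 1, 'a': 2, 'b': 2}
See 'b': counts = {'c': 1, 'a': 2, 'b': 3}

{'c': 1, 'a': 2, 'b': 3}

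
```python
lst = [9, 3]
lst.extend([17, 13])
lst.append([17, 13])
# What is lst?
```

After line 1: lst = [9, 3]
After line 2 (extend unpacks [17, 13]): lst = [9, 3, 17, 13]
After line 3 (append adds [17, 13] as single element): lst = [9, 3, 17, 13, [17, 13]]

[9, 3, 17, 13, [17, 13]]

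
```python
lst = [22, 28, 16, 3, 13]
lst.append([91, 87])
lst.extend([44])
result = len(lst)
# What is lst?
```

After line 1: lst = [22, 28, 16, 3, 13]
After line 2 (append adds [91, 87] as single element): lst = [22, 28, 16, 3, 13, [91, 87]]
After line 3 (extend unpacks [44], adds 44): lst = [22, 28, 16, 3, 13, [91, 87], 44]
After line 4: result = len(lst) = 7

[22, 28, 16, 3, 13, [91, 87], 44]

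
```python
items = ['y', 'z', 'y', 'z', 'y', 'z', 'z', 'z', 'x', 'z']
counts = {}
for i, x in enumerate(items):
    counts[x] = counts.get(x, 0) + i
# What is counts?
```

Initial: counts = {}, items = ['y', 'z', 'y', 'z', 'y', 'z', 'z', 'z', 'x', 'z']
i=0, x='y': counts = {'y': 0}
i=1, x='z': counts = {'y': 0, 'z': 1}
i=2, x='y': counts = {'y': 2, 'z': 1}
i=3, x='z': counts = {'y': 2, 'z': 4}
i=4, x='y': counts = {'y': 6, 'z': 4}
i=5, x='z': counts = {'y': 6, 'z': 9}
i=6, x='z': counts = {'y': 6, 'z': 15}
i=7, x='z': counts = {'y': 6, 'z': 22}
i=8, x='x': counts = {'y': 6, 'z': 22, 'x': 8}
i=9, x='z': counts = {'y': 6, 'z': 31, 'x': 8}

{'y': 6, 'z': 31, 'x': 8}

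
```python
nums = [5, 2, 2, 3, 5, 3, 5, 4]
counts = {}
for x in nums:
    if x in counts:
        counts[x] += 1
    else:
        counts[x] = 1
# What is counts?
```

Initial: counts = {}, nums = [5, 2, 2, 3, 5, 3, 5, 4]
See 5: counts = {5: 1}
See 2: counts = {5: 1, 2: 1}
See 2: counts = {5: 1, 2: 2}
See 3: counts = {5: 1, 2: 2, 3: 1}
See 5: counts = {5: 2, 2: 2, 3: 1}
See 3: counts = {5: 2, 2: 2, 3: 2}
See 5: counts = {5: 3, 2: 2, 3: 2}
See 4: counts = {5: 3, 2: 2, 3: 2, 4: 1}

{5: 3, 2: 2, 3: 2, 4: 1}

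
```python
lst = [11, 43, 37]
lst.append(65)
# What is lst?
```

[11, 43, 37, 65]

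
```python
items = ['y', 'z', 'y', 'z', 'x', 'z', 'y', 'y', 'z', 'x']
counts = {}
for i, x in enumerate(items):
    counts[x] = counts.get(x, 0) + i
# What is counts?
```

Initial: counts = {}, items = ['y', 'z', 'y', 'z', 'x', 'z', 'y', 'y', 'z', 'x']
i=0, x='y': counts = {'y': 0}
i=1, x='z': counts = {'y': 0, 'z': 1}
i=2, x='y': counts = {'y': 2, 'z': 1}
i=3, x='z': counts = {'y': 2, 'z': 4}
i=4, x='x': counts = {'y': 2, 'z': 4, 'x': 4}
i=5, x='z': counts = {'y': 2, 'z': 9, 'x': 4}
i=6, x='y': counts = {'y': 8, 'z': 9, 'x': 4}
i=7, x='y': counts = {'y': 15, 'z': 9, 'x': 4}
i=8, x='z': counts = {'y': 15, 'z': 17, 'x': 4}
i=9, x='x': counts = {'y': 15, 'z': 17, 'x': 13}

{'y': 15, 'z': 17, 'x': 13}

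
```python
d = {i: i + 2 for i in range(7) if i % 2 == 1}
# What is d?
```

{1: 3, 3: 5, 5: 7}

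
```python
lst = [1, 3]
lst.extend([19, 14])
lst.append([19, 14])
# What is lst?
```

After line 1: lst = [1, 3]
After line 2 (extend unpacks [19, 14]): lst = [1, 3, 19, 14]
After line 3 (append adds [19, 14] as single element): lst = [1, 3, 19, 14, [19, 14]]

[1, 3, 19, 14, [19, 14]]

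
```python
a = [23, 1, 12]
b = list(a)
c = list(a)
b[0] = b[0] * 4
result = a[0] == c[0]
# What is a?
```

After line 1: a = [23, 1, 12]
After line 2 (b = list(a), copy): a = [23, 1, 12], b = [23, 1, 12]
After line 3 (c = list(a) is a copy, new object): c = [23, 1, 12]
After line 4 (b[0] = 23 * 4 = 92; only b mutates (copy)): a = [23, 1, 12], b = [92, 1, 12], c = [23, 1, 12]
After line 5 (a[0] = 23, c[0] = 23; result = True)

[23, 1, 12]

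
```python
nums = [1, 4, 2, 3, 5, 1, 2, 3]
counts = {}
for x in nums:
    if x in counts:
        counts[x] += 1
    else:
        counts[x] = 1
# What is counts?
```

Initial: counts = {}, nums = [1, 4, 2, 3, 5, 1, 2, 3]
See 1: counts = {1: 1}
See 4: counts = {1: 1, 4: 1}
See 2: counts = {1: 1, 4: 1, 2: 1}
See 3: counts = {1: 1, 4: 1, 2: 1, 3: 1}
See 5: counts = {1: 1, 4: 1, 2: 1, 3: 1, 5: 1}
See 1: counts = {1: 2, 4: 1, 2: 1, 3: 1, 5: 1}
See 2: counts = {1: 2, 4: 1, 2: 2, 3: 1, 5: 1}
See 3: counts = {1: 2, 4: 1, 2: 2, 3: 2, 5: 1}

{1: 2, 4: 1, 2: 2, 3: 2, 5: 1}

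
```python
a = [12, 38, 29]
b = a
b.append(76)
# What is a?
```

After line 1: a = [12, 38, 29]
After line 2 (b = a is an alias, same object): a = [12, 38, 29], b = [12, 38, 29]
After line 3 (b.append mutates the shared list): a = [12, 38, 29, 76], b = [12, 38, 29, 76]

[12, 38, 29, 76]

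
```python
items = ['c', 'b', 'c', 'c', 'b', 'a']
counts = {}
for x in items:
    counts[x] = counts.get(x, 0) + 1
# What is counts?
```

Initial: counts = {}, items = ['c', 'b', 'c', 'c', 'b', 'a']
See 'c': counts = {'c': 1}
See 'b': counts = {'c': 1, 'b': 1}
See 'c': counts = {'c': 2, 'b': 1}
See 'c': counts = {'c': 3, 'b': 1}
See 'b': counts = {'c': 3, 'b': 2}
See 'a': counts = {'c': 3, 'b': 2, 'a': 1}

{'c': 3, 'b': 2, 'a': 1}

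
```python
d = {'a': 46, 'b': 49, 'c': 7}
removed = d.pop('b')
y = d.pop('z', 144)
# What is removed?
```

After line 1: d = {'a': 46, 'b': 49, 'c': 7}
After line 2 (pop 'b' returns 49): d = {'a': 46, 'c': 7}, removed = 49
After line 3 (pop 'z' missing, returns default 144): d = {'a': 46, 'c': 7}, y = 144

49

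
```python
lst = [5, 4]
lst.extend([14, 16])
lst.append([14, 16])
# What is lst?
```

After line 1: lst = [5, 4]
After line 2 (extend unpacks [14, 16]): lst = [5, 4, 14, 16]
After line 3 (append adds [14, 16] as single element): lst = [5, 4, 14, 16, [14, 16]]

[5, 4, 14, 16, [14, 16]]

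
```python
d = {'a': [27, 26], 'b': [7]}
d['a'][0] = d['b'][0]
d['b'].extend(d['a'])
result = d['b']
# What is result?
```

After line 1: d = {'a': [27, 26], 'b': [7]}
After line 2 (a[0] = b[0] = 7): d = {'a': [7, 26], 'b': [7]}
After line 3 (b.extend(a) appends [7, 26]): d = {'a': [7, 26], 'b': [7, 7, 26]}
After line 4: result = d['b'] = [7, 7, 26]

[7, 7, 26]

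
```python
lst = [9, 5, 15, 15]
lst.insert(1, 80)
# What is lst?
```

[9, 80, 5, 15, 15]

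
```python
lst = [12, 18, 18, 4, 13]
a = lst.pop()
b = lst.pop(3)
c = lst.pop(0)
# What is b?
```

After line 1: lst = [12, 18, 18, 4, 13]
After line 2 (pop() -> a = 13): lst = [12, 18, 18, 4]
After line 3 (pop(3) -> b = 4): lst = [12, 18, 18]
After line 4 (pop(0) -> c = 12): lst = [18, 18]

4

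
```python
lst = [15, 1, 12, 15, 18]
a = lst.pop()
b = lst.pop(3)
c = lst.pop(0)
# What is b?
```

After line 1: lst = [15, 1, 12, 15, 18]
After line 2 (pop() -> a = 18): lst = [15, 1, 12, 15]
After line 3 (pop(3) -> b = 15): lst = [15, 1, 12]
After line 4 (pop(0) -> c = 15): lst = [1, 12]

15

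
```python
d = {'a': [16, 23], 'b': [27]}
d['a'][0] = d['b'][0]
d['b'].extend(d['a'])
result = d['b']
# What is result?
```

After line 1: d = {'a': [16, 23], 'b': [27]}
After line 2 (a[0] = b[0] = 27): d = {'a': [27, 23], 'b': [27]}
After line 3 (b.extend(a) appends [27, 23]): d = {'a': [27, 23], 'b': [27, 27, 23]}
After line 4: result = d['b'] = [27, 27, 23]

[27, 27, 23]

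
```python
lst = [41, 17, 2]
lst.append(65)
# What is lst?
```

[41, 17, 2, 65]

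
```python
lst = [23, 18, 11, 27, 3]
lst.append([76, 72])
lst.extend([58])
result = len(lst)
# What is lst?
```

After line 1: lst = [23, 18, 11, 27, 3]
After line 2 (append adds [76, 72] as single element): lst = [23, 18, 11, 27, 3, [76, 72]]
After line 3 (extend unpacks [58], adds 58): lst = [23, 18, 11, 27, 3, [76, 72], 58]
After line 4: result = len(lst) = 7

[23, 18, 11, 27, 3, [76, 72], 58]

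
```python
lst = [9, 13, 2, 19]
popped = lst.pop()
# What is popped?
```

19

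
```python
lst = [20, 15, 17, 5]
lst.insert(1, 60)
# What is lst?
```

[20, 60, 15, 17, 5]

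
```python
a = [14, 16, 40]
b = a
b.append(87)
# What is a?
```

After line 1: a = [14, 16, 40]
After line 2 (b = a is an alias, same object): a = [14, 16, 40], b = [14, 16, 40]
After line 3 (b.append mutates the shared list): a = [14, 16, 40, 87], b = [14, 16, 40, 87]

[14, 16, 40, 87]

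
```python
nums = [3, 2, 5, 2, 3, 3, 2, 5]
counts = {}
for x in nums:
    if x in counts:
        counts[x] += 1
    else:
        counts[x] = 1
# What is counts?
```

Initial: counts = {}, nums = [3, 2, 5, 2, 3, 3, 2, 5]
See 3: counts = {3: 1}
See 2: counts = {3: 1, 2: 1}
See 5: counts = {3: 1, 2: 1, 5: 1}
See 2: counts = {3: 1, 2: 2, 5: 1}
See 3: counts = {3: 2, 2: 2, 5: 1}
See 3: counts = {3: 3, 2: 2, 5: 1}
See 2: counts = {3: 3, 2: 3, 5: 1}
See 5: counts = {3: 3, 2: 3, 5: 2}

{3: 3, 2: 3, 5: 2}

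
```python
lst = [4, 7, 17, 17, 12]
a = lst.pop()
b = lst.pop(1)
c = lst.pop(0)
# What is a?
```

After line 1: lst = [4, 7, 17, 17, 12]
After line 2 (pop() -> a = 12): lst = [4, 7, 17, 17]
After line 3 (pop(1) -> b = 7): lst = [4, 17, 17]
After line 4 (pop(0) -> c = 4): lst = [17, 17]

12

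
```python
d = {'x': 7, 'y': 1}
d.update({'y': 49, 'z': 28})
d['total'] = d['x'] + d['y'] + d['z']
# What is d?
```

After line 1: d = {'x': 7, 'y': 1}
After line 2 (y overwritten, z added): d = {'x': 7, 'y': 49, 'z': 28}
After line 3 (total = 7 + 49 + 28 = 84): d = {'x': 7, 'y': 49, 'z': 28, 'total': 84}

{'x': 7, 'y': 49, 'z': 28, 'total': 84}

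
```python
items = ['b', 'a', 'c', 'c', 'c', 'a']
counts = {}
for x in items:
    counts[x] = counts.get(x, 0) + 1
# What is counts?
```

Initial: counts = {}, items = ['b', 'a', 'c', 'c', 'c', 'a']
See 'b': counts = {'b': 1}
See 'a': counts = {'b': 1, 'a': 1}
See 'c': counts = {'b': 1, 'a': 1, 'c': 1}
See 'c': counts = {'b': 1, 'a': 1, 'c': 2}
See 'c': counts = {'b': 1, 'a': 1, 'c': 3}
See 'a': counts = {'b': 1, 'a': 2, 'c': 3}

{'b': 1, 'a': 2, 'c': 3}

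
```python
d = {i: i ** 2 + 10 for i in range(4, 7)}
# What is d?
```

{4: 26, 5: 35, 6: 46}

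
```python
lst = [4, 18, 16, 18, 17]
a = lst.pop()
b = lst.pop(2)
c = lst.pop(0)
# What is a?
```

After line 1: lst = [4, 18, 16, 18, 17]
After line 2 (pop() -> a = 17): lst = [4, 18, 16, 18]
After line 3 (pop(2) -> b = 16): lst = [4, 18, 18]
After line 4 (pop(0) -> c = 4): lst = [18, 18]

17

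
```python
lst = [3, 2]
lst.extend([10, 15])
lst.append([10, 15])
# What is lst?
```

After line 1: lst = [3, 2]
After line 2 (extend unpacks [10, 15]): lst = [3, 2, 10, 15]
After line 3 (append adds [10, 15] as single element): lst = [3, 2, 10, 15, [10, 15]]

[3, 2, 10, 15, [10, 15]]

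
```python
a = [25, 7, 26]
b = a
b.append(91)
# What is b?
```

After line 1: a = [25, 7, 26]
After line 2 (b = a is an alias, same object): a = [25, 7, 26], b = [25, 7, 26]
After line 3 (b.append mutates the shared list): a = [25, 7, 26, 91], b = [25, 7, 26, 91]

[25, 7, 26, 91]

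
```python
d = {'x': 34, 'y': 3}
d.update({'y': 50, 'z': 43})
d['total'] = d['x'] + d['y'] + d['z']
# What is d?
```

After line 1: d = {'x': 34, 'y': 3}
After line 2 (y overwritten, z added): d = {'x': 34, 'y': 50, 'z': 43}
After line 3 (total = 34 + 50 + 43 = 127): d = {'x': 34, 'y': 50, 'z': 43, 'total': 127}

{'x': 34, 'y': 50, 'z': 43, 'total': 127}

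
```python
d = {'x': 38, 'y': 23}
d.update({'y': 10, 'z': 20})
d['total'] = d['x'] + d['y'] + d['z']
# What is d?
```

After line 1: d = {'x': 38, 'y': 23}
After line 2 (y overwritten, z added): d = {'x': 38, 'y': 10, 'z': 20}
After line 3 (total = 38 + 10 + 20 = 68): d = {'x': 38, 'y': 10, 'z': 20, 'total': 68}

{'x': 38, 'y': 10, 'z': 20, 'total': 68}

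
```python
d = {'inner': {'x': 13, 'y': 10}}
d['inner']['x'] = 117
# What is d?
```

After line 1: d = {'inner': {'x': 13, 'y': 10}}
After line 2 (inner x overwritten): d = {'inner': {'x': 117, 'y': 10}}

{'inner': {'x': 117, 'y': 10}}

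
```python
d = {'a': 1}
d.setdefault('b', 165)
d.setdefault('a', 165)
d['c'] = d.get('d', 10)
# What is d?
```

After line 1: d = {'a': 1}
After line 2 (setdefault adds 'b'=165): d = {'a': 1, 'b': 165}
After line 3 (setdefault 'a' no-op, already exists): d = {'a': 1, 'b': 165}
After line 4 (get('d', 10) returns default since 'd' not in d): d = {'a': 1, 'b': 165, 'c': 10}

{'a': 1, 'b': 165, 'c': 10}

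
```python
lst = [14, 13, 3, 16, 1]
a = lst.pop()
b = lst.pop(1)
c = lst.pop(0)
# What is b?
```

After line 1: lst = [14, 13, 3, 16, 1]
After line 2 (pop() -> a = 1): lst = [14, 13, 3, 16]
After line 3 (pop(1) -> b = 13): lst = [14, 3, 16]
After line 4 (pop(0) -> c = 14): lst = [3, 16]

13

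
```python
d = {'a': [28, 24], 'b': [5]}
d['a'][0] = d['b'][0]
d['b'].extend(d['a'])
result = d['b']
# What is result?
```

After line 1: d = {'a': [28, 24], 'b': [5]}
After line 2 (a[0] = b[0] = 5): d = {'a': [5, 24], 'b': [5]}
After line 3 (b.extend(a) appends [5, 24]): d = {'a': [5, 24], 'b': [5, 5, 24]}
After line 4: result = d['b'] = [5, 5, 24]

[5, 5, 24]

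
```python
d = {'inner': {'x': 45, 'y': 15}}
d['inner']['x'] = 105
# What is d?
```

After line 1: d = {'inner': {'x': 45, 'y': 15}}
After line 2 (inner x overwritten): d = {'inner': {'x': 105, 'y': 15}}

{'inner': {'x': 105, 'y': 15}}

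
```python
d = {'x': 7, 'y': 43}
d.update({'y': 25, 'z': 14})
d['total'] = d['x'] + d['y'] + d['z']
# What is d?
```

After line 1: d = {'x': 7, 'y': 43}
After line 2 (y overwritten, z added): d = {'x': 7, 'y': 25, 'z': 14}
After line 3 (total = 7 + 25 + 14 = 46): d = {'x': 7, 'y': 25, 'z': 14, 'total': 46}

{'x': 7, 'y': 25, 'z': 14, 'total': 46}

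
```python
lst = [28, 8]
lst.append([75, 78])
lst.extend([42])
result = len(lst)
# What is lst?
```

After line 1: lst = [28, 8]
After line 2 (append adds [75, 78] as single element): lst = [28, 8, [75, 78]]
After line 3 (extend unpacks [42], adds 42): lst = [28, 8, [75, 78], 42]
After line 4: result = len(lst) = 4

[28, 8, [75, 78], 42]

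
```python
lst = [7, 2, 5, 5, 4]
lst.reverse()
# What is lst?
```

[4, 5, 5, 2, 7]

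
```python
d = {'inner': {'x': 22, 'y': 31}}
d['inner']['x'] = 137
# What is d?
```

After line 1: d = {'inner': {'x': 22, 'y': 31}}
After line 2 (inner x overwritten): d = {'inner': {'x': 137, 'y': 31}}

{'inner': {'x': 137, 'y': 31}}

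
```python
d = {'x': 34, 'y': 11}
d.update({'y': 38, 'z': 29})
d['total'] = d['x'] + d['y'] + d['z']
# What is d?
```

After line 1: d = {'x': 34, 'y': 11}
After line 2 (y overwritten, z added): d = {'x': 34, 'y': 38, 'z': 29}
After line 3 (total = 34 + 38 + 29 = 101): d = {'x': 34, 'y': 38, 'z': 29, 'total': 101}

{'x': 34, 'y': 38, 'z': 29, 'total': 101}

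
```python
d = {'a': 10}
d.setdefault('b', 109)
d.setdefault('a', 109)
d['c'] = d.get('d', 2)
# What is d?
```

After line 1: d = {'a': 10}
After line 2 (setdefault adds 'b'=109): d = {'a': 10, 'b': 109}
After line 3 (setdefault 'a' no-op, already exists): d = {'a': 10, 'b': 109}
After line 4 (get('d', 2) returns default since 'd' not in d): d = {'a': 10, 'b': 109, 'c': 2}

{'a': 10, 'b': 109, 'c': 2}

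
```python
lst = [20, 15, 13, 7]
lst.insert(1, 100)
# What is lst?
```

[20, 100, 15, 13, 7]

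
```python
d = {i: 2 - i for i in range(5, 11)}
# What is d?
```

{5: -3, 6: -4, 7: -5, 8: -6, 9: -7, 10: -8}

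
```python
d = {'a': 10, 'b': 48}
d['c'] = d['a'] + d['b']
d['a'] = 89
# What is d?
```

After line 1: d = {'a': 10, 'b': 48}
After line 2 (d['c'] = 10 + 48): d = {'a': 10, 'b': 48, 'c': 58}
After line 3: d = {'a': 89, 'b': 48, 'c': 58}

{'a': 89, 'b': 48, 'c': 58}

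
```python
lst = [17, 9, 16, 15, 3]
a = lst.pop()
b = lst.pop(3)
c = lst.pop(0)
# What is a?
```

After line 1: lst = [17, 9, 16, 15, 3]
After line 2 (pop() -> a = 3): lst = [17, 9, 16, 15]
After line 3 (pop(3) -> b = 15): lst = [17, 9, 16]
After line 4 (pop(0) -> c = 17): lst = [9, 16]

3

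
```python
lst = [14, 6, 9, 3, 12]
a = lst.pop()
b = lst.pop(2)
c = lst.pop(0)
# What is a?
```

After line 1: lst = [14, 6, 9, 3, 12]
After line 2 (pop() -> a = 12): lst = [14, 6, 9, 3]
After line 3 (pop(2) -> b = 9): lst = [14, 6, 3]
After line 4 (pop(0) -> c = 14): lst = [6, 3]

12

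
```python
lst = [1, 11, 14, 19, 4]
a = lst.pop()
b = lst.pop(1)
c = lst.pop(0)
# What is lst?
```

After line 1: lst = [1, 11, 14, 19, 4]
After line 2 (pop() -> a = 4): lst = [1, 11, 14, 19]
After line 3 (pop(1) -> b = 11): lst = [1, 14, 19]
After line 4 (pop(0) -> c = 1): lst = [14, 19]

[14, 19]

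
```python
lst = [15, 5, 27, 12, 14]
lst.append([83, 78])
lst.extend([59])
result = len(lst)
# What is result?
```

After line 1: lst = [15, 5, 27, 12, 14]
After line 2 (append adds [83, 78] as single element): lst = [15, 5, 27, 12, 14, [83, 78]]
After line 3 (extend unpacks [59], adds 59): lst = [15, 5, 27, 12, 14, [83, 78], 59]
After line 4: result = len(lst) = 7

7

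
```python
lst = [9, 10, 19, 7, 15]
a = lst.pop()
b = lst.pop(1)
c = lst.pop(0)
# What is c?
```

After line 1: lst = [9, 10, 19, 7, 15]
After line 2 (pop() -> a = 15): lst = [9, 10, 19, 7]
After line 3 (pop(1) -> b = 10): lst = [9, 19, 7]
After line 4 (pop(0) -> c = 9): lst = [19, 7]

9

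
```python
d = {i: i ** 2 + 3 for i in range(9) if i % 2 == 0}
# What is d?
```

{0: 3, 2: 7, 4: 19, 6: 39, 8: 67}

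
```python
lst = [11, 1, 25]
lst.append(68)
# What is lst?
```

[11, 1, 25, 68]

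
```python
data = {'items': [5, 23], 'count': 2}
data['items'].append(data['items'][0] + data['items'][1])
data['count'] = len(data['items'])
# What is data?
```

After line 1: data = {'items': [5, 23], 'count': 2}
After line 2 (append 5 + 23 = 28): data = {'items': [5, 23, 28], 'count': 2}
After line 3 (count = len(items) = 3): data = {'items': [5, 23, 28], 'count': 3}

{'items': [5, 23, 28], 'count': 3}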